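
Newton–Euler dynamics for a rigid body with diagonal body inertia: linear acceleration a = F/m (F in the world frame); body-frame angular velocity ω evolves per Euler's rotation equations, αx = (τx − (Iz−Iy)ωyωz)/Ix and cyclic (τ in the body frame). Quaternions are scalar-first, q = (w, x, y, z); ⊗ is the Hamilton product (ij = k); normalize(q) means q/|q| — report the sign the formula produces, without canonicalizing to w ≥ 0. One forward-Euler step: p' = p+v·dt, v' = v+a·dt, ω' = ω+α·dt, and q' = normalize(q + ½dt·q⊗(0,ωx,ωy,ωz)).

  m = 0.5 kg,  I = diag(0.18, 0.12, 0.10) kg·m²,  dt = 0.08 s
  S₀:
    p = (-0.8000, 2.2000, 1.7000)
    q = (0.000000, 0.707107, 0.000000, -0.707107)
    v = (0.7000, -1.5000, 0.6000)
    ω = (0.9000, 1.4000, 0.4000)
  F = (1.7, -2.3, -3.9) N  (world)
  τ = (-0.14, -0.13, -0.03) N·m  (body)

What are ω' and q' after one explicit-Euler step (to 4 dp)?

precession coupling ω×(Iω) = (-0.0112, 0.0288, -0.0756)
angular accel α = (-0.7156, -1.3233, 0.4560)
ω + α·dt = (0.8428, 1.2941, 0.4365)
q⊗(0,ω) = (-0.3535535, 0.9899498, -0.9192391, 0.9899498)
q + ½dt·q⊗(0,ω), renormalized = (-0.0141, 0.7450, -0.0367, -0.6659)

ω' = (0.8428, 1.2941, 0.4365)
q' = (-0.0141, 0.7450, -0.0367, -0.6659)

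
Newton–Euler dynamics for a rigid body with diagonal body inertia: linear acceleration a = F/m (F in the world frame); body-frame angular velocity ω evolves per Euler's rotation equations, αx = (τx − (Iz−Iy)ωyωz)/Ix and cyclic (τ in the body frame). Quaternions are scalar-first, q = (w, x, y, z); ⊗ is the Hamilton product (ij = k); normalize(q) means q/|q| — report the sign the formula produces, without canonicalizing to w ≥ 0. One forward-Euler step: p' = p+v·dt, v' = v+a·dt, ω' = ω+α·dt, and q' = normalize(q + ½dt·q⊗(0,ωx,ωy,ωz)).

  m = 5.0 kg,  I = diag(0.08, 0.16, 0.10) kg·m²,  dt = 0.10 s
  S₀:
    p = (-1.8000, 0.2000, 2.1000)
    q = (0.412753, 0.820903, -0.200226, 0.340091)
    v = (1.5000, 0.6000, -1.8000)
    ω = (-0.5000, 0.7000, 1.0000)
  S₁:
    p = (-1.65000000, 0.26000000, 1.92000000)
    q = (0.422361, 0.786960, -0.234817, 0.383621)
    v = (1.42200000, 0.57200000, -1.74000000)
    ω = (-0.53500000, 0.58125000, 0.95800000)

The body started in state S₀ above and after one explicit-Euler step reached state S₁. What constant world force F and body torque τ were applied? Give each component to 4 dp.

rate change Δω = (-0.03500000, -0.11875000, -0.04200000)
ω₀×(Iω₀) = (-0.0420, 0.0100, -0.0280)
I·α + gyro = (-0.0700, -0.1800, -0.0700)
v₁ − v₀ = (-0.07800000, -0.02800000, 0.06000000)
applied force F = (-3.9000, -1.4000, 3.0000)

F = (-3.9000, -1.4000, 3.0000)
τ = (-0.0700, -0.1800, -0.0700)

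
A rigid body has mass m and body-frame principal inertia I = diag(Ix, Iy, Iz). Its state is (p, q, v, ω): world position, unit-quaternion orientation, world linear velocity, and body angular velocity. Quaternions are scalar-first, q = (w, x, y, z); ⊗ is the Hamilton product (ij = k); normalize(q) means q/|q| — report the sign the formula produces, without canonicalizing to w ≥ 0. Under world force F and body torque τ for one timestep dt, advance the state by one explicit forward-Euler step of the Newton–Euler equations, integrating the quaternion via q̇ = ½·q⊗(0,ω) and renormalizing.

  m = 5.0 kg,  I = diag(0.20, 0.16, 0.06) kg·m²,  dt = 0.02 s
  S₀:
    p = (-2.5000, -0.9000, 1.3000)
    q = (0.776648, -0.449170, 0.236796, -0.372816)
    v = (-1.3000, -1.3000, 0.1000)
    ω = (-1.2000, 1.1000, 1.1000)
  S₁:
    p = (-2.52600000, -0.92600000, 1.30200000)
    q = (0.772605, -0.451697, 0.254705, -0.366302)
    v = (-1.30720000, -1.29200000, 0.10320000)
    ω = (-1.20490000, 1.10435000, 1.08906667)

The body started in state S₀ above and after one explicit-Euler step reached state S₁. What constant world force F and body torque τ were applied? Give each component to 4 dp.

velocity change Δv = (-0.00720000, 0.00800000, 0.00320000)
m·(v₁−v₀)/dt = (-1.8000, 2.0000, 0.8000)
Δω = ω₁−ω₀ = (-0.00490000, 0.00435000, -0.01093333)
gyro term ω₀×Iω₀ = (-0.1210, -0.1848, 0.0528)
applied torque τ = (-0.1700, -0.1500, 0.0200)

F = (-1.8000, 2.0000, 0.8000)
τ = (-0.1700, -0.1500, 0.0200)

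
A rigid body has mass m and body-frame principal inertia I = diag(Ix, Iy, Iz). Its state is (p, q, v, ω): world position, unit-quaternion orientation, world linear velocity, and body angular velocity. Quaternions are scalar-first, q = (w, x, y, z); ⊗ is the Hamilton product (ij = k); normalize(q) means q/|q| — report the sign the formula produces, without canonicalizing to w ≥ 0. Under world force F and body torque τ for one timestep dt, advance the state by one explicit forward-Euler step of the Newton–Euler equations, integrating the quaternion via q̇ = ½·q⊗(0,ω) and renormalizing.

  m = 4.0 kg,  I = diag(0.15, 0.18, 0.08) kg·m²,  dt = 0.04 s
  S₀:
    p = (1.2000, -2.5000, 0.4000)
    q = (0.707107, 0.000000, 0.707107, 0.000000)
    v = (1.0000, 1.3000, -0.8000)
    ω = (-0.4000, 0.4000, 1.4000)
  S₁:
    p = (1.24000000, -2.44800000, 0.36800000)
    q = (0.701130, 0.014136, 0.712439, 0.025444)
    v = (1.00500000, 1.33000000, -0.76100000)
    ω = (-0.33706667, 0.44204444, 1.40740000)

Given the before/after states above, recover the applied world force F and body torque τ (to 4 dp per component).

F = (0.5000, 3.0000, 3.9000)
τ = (0.1800, 0.1500, 0.0100)

v₁ − v₀ = (0.00500000, 0.03000000, 0.03900000)
F = m·Δv/dt = (0.5000, 3.0000, 3.9000)
ω₁ − ω₀ = (0.06293333, 0.04204444, 0.00740000)
gyro term ω₀×Iω₀ = (-0.0560, -0.0392, -0.0048)
τ = I·(Δω/dt) + ω₀×(Iω₀) = (0.1800, 0.1500, 0.0100)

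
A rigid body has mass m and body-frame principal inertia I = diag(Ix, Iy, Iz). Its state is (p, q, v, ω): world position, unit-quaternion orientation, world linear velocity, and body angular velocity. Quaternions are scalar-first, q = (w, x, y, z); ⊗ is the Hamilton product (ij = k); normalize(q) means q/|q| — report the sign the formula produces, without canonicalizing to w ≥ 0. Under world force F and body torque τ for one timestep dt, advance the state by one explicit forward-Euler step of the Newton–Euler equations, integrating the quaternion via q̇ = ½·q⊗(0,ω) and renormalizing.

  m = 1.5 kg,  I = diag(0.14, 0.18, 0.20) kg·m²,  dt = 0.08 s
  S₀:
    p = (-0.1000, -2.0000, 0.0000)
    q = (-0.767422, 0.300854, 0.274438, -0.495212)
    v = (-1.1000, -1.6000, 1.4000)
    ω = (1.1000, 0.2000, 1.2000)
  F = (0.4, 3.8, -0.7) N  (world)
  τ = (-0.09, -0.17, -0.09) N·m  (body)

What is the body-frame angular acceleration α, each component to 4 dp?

ω×(Iω) gyroscopic = (0.0048, -0.0792, 0.0088)
angular accel α = (-0.6771, -0.5044, -0.4940)

α = (-0.6771, -0.5044, -0.4940)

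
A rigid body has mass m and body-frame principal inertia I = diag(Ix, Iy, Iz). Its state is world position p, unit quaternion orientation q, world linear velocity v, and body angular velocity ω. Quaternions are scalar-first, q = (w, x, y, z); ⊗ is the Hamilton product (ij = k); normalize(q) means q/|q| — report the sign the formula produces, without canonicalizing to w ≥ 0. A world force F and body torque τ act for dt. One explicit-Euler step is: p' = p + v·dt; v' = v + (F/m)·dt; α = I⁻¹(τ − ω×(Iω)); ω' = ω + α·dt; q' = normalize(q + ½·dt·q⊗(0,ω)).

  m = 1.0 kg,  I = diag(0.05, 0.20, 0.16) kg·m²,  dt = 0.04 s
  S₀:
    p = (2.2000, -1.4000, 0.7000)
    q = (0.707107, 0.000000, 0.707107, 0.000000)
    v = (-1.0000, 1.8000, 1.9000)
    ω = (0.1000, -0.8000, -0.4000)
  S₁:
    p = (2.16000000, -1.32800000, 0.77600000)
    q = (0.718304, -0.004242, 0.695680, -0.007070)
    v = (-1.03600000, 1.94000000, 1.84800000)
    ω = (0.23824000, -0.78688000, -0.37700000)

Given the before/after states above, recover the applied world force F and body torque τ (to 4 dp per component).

F = (-0.9000, 3.5000, -1.3000)
τ = (0.1600, 0.0700, 0.0800)

ω₁ − ω₀ = (0.13824000, 0.01312000, 0.02300000)
τ = I·(Δω/dt) + ω₀×(Iω₀) = (0.1600, 0.0700, 0.0800)
Δv = v₁−v₀ = (-0.03600000, 0.14000000, -0.05200000)
m·(v₁−v₀)/dt = (-0.9000, 3.5000, -1.3000)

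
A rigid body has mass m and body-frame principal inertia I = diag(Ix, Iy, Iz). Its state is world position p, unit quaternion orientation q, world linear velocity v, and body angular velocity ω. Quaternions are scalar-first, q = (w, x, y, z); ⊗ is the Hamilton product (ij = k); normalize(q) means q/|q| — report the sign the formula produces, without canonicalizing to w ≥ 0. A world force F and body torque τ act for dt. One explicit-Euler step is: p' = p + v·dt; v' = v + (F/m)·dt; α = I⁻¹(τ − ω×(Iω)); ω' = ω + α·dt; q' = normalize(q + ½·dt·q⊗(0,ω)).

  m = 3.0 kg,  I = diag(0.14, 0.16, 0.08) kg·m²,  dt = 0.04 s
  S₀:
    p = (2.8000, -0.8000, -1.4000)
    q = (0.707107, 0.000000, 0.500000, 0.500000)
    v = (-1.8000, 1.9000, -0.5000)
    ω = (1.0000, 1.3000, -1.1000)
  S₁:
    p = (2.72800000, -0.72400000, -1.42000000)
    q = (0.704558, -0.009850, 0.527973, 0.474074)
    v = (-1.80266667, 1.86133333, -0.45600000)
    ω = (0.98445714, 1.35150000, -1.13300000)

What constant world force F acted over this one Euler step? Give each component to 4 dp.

v₁ − v₀ = (-0.00266667, -0.03866667, 0.04400000)
F = m·Δv/dt = (-0.2000, -2.9000, 3.3000)

F = (-0.2000, -2.9000, 3.3000)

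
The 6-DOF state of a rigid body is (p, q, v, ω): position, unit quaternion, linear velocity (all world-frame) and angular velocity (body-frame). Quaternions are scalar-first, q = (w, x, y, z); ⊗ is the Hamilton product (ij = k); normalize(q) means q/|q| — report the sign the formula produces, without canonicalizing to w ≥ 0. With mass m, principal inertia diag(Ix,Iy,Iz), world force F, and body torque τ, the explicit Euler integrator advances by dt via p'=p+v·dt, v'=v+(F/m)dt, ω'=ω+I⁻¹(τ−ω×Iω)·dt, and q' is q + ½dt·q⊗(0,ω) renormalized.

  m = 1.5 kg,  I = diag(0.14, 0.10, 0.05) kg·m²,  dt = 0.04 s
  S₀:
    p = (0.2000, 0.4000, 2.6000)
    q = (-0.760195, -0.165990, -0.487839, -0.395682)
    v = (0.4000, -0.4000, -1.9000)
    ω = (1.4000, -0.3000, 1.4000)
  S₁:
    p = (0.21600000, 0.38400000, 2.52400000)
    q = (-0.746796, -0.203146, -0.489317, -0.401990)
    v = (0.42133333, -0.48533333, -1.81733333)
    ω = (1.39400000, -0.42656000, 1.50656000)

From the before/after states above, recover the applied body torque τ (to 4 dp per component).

τ = (0.0000, -0.1400, 0.1500)

Δω = ω₁−ω₀ = (-0.00600000, -0.12656000, 0.10656000)
applied torque τ = (0.0000, -0.1400, 0.1500)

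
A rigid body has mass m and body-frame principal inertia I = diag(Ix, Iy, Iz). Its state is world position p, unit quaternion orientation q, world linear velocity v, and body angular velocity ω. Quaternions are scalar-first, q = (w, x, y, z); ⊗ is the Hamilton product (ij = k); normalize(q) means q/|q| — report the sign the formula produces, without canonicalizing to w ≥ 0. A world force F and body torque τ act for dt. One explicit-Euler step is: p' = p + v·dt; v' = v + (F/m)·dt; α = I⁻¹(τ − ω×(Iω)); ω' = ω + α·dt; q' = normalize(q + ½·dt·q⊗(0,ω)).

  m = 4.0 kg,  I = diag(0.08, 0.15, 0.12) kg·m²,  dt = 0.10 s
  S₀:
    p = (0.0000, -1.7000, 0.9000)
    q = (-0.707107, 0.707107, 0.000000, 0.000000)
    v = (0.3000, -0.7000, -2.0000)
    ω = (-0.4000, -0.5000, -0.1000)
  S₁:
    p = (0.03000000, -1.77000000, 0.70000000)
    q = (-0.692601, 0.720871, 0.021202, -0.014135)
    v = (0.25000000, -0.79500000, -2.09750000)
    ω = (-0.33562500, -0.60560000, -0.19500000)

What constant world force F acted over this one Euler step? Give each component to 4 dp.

Δv = v₁−v₀ = (-0.05000000, -0.09500000, -0.09750000)
F = m·Δv/dt = (-2.0000, -3.8000, -3.9000)

F = (-2.0000, -3.8000, -3.9000)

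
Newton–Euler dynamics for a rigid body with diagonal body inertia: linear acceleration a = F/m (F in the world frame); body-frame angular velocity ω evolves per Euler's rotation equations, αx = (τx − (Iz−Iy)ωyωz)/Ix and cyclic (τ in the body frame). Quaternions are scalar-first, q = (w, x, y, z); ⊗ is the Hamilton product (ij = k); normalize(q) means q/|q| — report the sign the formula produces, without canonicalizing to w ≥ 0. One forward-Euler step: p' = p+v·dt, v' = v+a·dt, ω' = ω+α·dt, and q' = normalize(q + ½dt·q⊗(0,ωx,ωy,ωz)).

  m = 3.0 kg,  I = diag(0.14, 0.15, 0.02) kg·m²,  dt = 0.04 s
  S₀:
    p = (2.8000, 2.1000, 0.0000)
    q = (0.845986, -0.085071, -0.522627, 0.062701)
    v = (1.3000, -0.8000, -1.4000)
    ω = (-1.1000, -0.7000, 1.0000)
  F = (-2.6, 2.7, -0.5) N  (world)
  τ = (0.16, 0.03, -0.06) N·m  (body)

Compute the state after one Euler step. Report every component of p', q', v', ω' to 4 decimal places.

p' = (2.8520, 2.0680, -0.0560)
q' = (0.8351, -0.1132, -0.5339, 0.0693)
v' = (1.2653, -0.7640, -1.4067)
ω' = (-1.0803, -0.6568, 0.8646)

α = I⁻¹(τ − ω×Iω) = (0.4929, 1.0800, -3.3850)
new body rate ω' = (-1.0803, -0.6568, 0.8646)
q⊗(0,ω) = (-0.5221180, -1.4093209, -0.5760903, 0.3306460)
q' = normalize(q + ½dt·q⊗(0,ω)) = (0.8351, -0.1132, -0.5339, 0.0693)
p + v·dt = (2.8520, 2.0680, -0.0560)
v + (F/m)dt = (1.2653, -0.7640, -1.4067)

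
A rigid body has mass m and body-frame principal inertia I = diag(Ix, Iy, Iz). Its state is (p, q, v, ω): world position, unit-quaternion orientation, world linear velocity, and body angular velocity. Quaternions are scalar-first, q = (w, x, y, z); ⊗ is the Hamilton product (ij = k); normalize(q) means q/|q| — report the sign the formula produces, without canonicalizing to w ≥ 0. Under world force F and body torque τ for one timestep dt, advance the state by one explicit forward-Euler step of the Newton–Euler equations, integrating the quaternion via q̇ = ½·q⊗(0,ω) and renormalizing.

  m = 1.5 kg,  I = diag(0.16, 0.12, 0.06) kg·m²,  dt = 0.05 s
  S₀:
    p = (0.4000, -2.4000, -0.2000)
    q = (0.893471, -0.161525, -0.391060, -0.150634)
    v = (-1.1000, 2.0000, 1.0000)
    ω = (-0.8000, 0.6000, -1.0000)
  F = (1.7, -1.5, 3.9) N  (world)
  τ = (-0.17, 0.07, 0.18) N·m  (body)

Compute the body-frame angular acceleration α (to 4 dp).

ω×(Iω) gyroscopic = (0.0360, 0.0800, 0.0192)
(τ − ω×Iω)/I = (-1.2875, -0.0833, 2.6800)

α = (-1.2875, -0.0833, 2.6800)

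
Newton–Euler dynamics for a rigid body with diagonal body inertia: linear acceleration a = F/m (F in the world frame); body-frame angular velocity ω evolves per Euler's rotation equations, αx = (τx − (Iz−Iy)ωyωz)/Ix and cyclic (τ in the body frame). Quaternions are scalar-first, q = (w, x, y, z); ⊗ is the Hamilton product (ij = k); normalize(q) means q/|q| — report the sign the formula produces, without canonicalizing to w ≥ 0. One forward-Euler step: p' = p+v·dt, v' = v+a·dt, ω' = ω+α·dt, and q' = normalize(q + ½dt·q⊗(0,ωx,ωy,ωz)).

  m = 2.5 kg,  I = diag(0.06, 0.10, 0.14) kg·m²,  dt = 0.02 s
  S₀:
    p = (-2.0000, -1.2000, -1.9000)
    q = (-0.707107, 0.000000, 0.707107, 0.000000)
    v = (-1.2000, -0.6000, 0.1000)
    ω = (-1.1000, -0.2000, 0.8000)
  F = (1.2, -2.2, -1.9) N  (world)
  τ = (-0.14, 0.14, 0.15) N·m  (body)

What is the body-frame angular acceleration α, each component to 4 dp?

ω×(Iω) gyroscopic = (-0.0064, 0.0704, 0.0088)
α = I⁻¹(τ − ω×Iω) = (-2.2267, 0.6960, 1.0086)

α = (-2.2267, 0.6960, 1.0086)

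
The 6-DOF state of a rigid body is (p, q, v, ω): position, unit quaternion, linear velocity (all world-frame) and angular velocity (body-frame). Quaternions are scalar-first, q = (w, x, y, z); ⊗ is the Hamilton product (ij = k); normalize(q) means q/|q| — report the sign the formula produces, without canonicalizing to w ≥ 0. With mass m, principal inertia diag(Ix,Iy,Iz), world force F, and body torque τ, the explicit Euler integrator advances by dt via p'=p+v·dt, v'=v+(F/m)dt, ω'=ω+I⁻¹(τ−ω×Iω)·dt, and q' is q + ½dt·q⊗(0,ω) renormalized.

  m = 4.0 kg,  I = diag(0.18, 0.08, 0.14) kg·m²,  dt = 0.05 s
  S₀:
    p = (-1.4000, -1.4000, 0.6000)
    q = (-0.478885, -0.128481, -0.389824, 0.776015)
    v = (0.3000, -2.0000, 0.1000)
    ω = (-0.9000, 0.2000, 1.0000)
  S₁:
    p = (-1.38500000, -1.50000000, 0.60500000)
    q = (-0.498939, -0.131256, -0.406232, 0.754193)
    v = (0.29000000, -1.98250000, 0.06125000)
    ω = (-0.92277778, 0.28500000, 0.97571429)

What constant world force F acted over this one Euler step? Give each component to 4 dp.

F = (-0.8000, 1.4000, -3.1000)

Δv = v₁−v₀ = (-0.01000000, 0.01750000, -0.03875000)
F = m·Δv/dt = (-0.8000, 1.4000, -3.1000)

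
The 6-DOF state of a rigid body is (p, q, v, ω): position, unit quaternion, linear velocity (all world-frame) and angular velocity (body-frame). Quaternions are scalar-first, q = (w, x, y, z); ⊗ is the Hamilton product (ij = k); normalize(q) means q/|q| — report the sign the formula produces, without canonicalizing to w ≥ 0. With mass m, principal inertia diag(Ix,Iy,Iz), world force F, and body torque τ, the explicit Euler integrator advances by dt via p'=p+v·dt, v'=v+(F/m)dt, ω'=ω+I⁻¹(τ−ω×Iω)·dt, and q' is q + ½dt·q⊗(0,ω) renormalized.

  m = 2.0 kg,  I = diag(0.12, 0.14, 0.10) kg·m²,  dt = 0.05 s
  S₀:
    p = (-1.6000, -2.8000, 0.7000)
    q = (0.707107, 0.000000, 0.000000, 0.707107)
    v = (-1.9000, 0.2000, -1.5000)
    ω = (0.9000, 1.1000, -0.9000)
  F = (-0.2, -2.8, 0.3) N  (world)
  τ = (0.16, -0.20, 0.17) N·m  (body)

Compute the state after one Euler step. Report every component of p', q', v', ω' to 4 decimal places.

linear accel F/m = (-0.1000, -1.4000, 0.1500)
p + v·dt = (-1.6950, -2.7900, 0.6250)
new velocity v' = (-1.9050, 0.1300, -1.4925)
(τ − ω×Iω)/I = (1.0033, -1.3129, 1.5020)
new body rate ω' = (0.9502, 1.0344, -0.8249)
q⊗(0,ω) = (0.6363963, -0.1414214, 1.4142140, -0.6363963)
q' = normalize(q + ½dt·q⊗(0,ω)) = (0.7224, -0.0035, 0.0353, 0.6906)

p' = (-1.6950, -2.7900, 0.6250)
q' = (0.7224, -0.0035, 0.0353, 0.6906)
v' = (-1.9050, 0.1300, -1.4925)
ω' = (0.9502, 1.0344, -0.8249)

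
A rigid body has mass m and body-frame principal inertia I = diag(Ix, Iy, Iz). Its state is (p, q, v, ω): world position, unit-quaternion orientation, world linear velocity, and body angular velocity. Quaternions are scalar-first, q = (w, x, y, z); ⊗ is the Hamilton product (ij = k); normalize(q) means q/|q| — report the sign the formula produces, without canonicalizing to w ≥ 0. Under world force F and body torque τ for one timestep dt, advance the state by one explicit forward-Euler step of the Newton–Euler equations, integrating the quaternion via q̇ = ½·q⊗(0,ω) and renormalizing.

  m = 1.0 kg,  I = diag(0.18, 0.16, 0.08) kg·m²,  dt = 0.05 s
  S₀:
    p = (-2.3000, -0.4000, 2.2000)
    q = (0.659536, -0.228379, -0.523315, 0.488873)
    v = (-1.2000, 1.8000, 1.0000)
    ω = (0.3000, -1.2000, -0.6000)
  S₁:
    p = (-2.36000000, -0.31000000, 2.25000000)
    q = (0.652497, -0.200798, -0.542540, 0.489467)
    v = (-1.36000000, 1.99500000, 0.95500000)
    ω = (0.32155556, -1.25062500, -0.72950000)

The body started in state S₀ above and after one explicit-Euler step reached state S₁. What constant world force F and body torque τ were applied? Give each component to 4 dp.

Δω = ω₁−ω₀ = (0.02155556, -0.05062500, -0.12950000)
I·α + gyro = (0.0200, -0.1800, -0.2000)
velocity change Δv = (-0.16000000, 0.19500000, -0.04500000)
m·(v₁−v₀)/dt = (-3.2000, 3.9000, -0.9000)

F = (-3.2000, 3.9000, -0.9000)
τ = (0.0200, -0.1800, -0.2000)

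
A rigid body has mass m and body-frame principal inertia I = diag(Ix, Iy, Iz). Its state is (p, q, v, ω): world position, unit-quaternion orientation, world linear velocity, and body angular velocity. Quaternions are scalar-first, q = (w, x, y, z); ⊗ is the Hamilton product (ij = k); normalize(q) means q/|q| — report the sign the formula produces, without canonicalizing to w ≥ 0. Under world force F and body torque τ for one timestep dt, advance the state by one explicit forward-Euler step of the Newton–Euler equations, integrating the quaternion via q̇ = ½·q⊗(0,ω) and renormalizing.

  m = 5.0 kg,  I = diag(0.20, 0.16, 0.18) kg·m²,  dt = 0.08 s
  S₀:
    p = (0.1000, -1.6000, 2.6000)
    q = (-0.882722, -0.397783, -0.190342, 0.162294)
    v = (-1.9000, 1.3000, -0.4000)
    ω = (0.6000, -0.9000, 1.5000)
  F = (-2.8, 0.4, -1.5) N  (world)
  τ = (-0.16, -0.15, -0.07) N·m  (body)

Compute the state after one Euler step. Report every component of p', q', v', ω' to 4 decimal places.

α = I⁻¹(τ − ω×Iω) = (-0.6650, -1.0500, -0.5089)
new body rate ω' = (0.5468, -0.9840, 1.4593)
q⊗(0,ω) = (-0.1760790, -0.6690816, 1.4885007, -0.8518731)
updated quaternion q' = (-0.8873, -0.4234, -0.1304, 0.1279)
a = F/m = (-0.5600, 0.0800, -0.3000)
new position p' = (-0.0520, -1.4960, 2.5680)
new velocity v' = (-1.9448, 1.3064, -0.4240)

p' = (-0.0520, -1.4960, 2.5680)
q' = (-0.8873, -0.4234, -0.1304, 0.1279)
v' = (-1.9448, 1.3064, -0.4240)
ω' = (0.5468, -0.9840, 1.4593)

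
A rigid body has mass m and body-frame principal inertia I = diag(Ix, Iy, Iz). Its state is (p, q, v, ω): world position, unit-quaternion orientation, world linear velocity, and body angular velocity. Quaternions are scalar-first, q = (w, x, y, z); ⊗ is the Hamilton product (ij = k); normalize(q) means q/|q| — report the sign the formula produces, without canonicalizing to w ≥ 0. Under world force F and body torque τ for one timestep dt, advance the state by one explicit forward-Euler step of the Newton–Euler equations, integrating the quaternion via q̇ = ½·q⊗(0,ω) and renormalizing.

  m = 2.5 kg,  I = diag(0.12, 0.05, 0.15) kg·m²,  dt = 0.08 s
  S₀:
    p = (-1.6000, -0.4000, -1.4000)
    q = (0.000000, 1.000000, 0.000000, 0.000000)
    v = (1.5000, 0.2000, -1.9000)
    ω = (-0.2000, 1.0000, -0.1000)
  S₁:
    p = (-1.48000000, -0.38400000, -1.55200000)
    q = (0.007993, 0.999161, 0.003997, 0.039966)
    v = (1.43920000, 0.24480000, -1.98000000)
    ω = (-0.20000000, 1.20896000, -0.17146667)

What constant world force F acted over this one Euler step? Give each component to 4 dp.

Δv = v₁−v₀ = (-0.06080000, 0.04480000, -0.08000000)
m·(v₁−v₀)/dt = (-1.9000, 1.4000, -2.5000)

F = (-1.9000, 1.4000, -2.5000)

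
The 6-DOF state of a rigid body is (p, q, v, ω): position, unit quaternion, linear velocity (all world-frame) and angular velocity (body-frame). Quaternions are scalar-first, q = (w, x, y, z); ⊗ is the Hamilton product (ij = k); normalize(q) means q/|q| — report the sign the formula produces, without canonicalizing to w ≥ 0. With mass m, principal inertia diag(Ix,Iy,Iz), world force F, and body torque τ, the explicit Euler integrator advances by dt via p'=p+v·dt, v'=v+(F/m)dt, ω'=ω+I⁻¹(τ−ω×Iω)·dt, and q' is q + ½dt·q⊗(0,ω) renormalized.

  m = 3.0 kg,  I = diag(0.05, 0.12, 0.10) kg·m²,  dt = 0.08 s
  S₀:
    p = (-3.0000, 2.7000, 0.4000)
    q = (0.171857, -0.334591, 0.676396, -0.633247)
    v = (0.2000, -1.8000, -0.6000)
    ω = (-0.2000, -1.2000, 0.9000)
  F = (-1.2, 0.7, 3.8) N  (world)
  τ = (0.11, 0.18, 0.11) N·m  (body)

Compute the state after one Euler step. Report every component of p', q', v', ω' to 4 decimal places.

p' = (-2.9840, 2.5560, 0.3520)
q' = (0.2240, -0.3414, 0.6840, -0.6045)
v' = (0.1680, -1.7813, -0.4987)
ω' = (-0.0586, -1.0860, 0.9746)

a = (-0.4000, 0.2333, 1.2667)
new position p' = (-2.9840, 2.5560, 0.3520)
v + (F/m)dt = (0.1680, -1.7813, -0.4987)
precession coupling ω×(Iω) = (0.0216, 0.0090, 0.0168)
α = I⁻¹(τ − ω×Iω) = (1.7680, 1.4250, 0.9320)
new body rate ω' = (-0.0586, -1.0860, 0.9746)
Hamilton product q⊗(0,ω) = (1.3146793, -0.1855114, 0.2215529, 0.6914597)
q + ½dt·q⊗(0,ω), renormalized = (0.2240, -0.3414, 0.6840, -0.6045)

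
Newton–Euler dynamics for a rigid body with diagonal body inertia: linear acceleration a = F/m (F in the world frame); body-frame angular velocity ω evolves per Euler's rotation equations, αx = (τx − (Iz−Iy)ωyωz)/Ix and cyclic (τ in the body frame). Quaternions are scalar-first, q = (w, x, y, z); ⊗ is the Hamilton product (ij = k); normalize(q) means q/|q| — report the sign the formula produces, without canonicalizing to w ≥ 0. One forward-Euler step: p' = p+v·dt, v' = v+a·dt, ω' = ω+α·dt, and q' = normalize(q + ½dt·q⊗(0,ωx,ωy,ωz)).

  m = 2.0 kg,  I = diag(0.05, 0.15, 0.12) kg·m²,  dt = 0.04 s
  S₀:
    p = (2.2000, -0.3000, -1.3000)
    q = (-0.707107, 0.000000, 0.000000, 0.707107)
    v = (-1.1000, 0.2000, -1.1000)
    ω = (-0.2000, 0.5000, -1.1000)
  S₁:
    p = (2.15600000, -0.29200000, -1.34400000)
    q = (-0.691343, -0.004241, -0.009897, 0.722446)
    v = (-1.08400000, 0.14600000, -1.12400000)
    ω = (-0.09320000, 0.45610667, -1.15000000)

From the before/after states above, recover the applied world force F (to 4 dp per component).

F = (0.8000, -2.7000, -1.2000)

Δv = v₁−v₀ = (0.01600000, -0.05400000, -0.02400000)
applied force F = (0.8000, -2.7000, -1.2000)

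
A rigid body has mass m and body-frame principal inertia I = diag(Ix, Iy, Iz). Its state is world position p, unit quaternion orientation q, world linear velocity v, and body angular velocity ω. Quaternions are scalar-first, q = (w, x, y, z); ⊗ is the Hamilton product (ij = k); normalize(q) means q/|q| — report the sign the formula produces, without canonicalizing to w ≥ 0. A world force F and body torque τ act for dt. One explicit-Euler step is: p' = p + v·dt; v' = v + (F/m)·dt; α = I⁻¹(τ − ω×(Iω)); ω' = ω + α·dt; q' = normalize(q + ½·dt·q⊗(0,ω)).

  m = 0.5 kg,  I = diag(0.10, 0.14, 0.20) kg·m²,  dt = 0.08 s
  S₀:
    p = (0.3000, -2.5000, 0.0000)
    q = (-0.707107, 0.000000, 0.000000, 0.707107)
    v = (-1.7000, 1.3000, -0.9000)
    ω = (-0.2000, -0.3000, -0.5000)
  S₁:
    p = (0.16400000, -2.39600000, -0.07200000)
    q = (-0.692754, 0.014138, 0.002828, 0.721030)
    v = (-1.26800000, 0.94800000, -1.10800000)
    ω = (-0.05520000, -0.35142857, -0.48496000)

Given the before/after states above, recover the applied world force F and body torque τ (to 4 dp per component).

F = (2.7000, -2.2000, -1.3000)
τ = (0.1900, -0.1000, 0.0400)

Δv = v₁−v₀ = (0.43200000, -0.35200000, -0.20800000)
applied force F = (2.7000, -2.2000, -1.3000)
Δω = ω₁−ω₀ = (0.14480000, -0.05142857, 0.01504000)
ω₀×(Iω₀) = (0.0090, -0.0100, 0.0024)
applied torque τ = (0.1900, -0.1000, 0.0400)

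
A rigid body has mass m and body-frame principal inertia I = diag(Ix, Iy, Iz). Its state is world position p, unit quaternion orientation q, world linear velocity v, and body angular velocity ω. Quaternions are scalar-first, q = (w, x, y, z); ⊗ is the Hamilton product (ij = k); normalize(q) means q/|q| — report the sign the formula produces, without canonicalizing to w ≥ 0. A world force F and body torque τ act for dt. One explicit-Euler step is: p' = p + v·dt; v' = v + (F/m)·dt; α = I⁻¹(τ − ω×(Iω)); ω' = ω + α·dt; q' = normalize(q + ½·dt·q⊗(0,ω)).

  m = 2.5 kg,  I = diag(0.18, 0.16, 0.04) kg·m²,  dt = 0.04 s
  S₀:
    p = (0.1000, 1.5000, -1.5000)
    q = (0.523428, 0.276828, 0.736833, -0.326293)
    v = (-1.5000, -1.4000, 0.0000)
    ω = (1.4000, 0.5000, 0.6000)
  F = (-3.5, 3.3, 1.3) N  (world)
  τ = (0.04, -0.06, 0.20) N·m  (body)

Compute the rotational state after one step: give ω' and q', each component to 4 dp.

α = I⁻¹(τ − ω×Iω) = (0.4222, -1.1100, 5.3500)
ω' = ω + α·dt = (1.4169, 0.4556, 0.8140)
Hamilton product q⊗(0,ω) = (-0.5601999, 1.3380455, -0.3611930, -0.5790954)
q + ½dt·q⊗(0,ω), renormalized = (0.5120, 0.3034, 0.7292, -0.3377)

ω' = (1.4169, 0.4556, 0.8140)
q' = (0.5120, 0.3034, 0.7292, -0.3377)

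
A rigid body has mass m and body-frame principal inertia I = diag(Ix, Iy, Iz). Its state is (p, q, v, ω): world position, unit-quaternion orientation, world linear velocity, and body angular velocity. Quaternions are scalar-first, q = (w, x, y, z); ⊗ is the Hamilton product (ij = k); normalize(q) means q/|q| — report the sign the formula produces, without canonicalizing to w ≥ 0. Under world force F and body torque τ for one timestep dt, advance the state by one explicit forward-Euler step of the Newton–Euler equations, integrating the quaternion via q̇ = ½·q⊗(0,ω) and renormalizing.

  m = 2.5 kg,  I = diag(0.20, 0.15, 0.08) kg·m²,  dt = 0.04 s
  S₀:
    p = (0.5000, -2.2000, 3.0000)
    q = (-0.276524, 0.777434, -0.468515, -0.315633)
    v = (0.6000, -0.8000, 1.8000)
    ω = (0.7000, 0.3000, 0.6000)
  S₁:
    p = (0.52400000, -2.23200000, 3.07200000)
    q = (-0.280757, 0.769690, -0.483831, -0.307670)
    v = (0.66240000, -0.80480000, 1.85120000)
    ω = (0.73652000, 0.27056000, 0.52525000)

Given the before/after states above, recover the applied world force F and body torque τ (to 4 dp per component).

Δω = ω₁−ω₀ = (0.03652000, -0.02944000, -0.07475000)
precession coupling = (-0.0126, 0.0504, -0.0105)
τ = I·(Δω/dt) + ω₀×(Iω₀) = (0.1700, -0.0600, -0.1600)
velocity change Δv = (0.06240000, -0.00480000, 0.05120000)
F = m·Δv/dt = (3.9000, -0.3000, 3.2000)

F = (3.9000, -0.3000, 3.2000)
τ = (0.1700, -0.0600, -0.1600)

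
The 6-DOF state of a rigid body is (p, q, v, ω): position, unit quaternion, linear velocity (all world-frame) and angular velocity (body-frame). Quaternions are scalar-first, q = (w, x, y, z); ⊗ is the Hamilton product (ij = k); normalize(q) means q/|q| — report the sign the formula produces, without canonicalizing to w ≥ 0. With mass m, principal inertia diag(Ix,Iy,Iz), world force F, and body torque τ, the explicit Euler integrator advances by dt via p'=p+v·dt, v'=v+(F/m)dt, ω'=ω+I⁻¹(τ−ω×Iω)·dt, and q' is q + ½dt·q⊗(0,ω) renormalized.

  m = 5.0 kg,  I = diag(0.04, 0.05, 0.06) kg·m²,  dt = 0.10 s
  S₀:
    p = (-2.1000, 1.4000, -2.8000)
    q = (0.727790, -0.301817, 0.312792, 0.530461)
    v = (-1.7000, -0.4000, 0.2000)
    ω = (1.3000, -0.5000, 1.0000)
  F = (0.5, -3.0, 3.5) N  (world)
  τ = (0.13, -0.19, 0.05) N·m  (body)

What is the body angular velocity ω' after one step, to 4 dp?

angular accel α = (3.3750, -3.2800, 0.9417)
ω + α·dt = (1.6375, -0.8280, 1.0942)

ω' = (1.6375, -0.8280, 1.0942)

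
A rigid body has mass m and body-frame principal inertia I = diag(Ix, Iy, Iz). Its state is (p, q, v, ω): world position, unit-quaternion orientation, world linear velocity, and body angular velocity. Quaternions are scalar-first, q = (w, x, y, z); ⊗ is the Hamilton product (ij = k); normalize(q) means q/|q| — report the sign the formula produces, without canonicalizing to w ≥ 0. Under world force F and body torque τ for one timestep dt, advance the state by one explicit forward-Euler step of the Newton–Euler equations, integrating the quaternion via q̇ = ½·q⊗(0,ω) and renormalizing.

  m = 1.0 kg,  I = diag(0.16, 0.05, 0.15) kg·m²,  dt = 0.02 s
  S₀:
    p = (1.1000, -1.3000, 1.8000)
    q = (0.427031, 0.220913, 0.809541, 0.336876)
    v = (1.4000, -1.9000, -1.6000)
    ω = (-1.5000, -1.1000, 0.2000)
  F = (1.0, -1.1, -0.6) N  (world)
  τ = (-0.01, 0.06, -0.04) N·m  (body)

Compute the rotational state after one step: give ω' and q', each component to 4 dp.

ω' = (-1.4985, -1.0748, 0.2189)
q' = (0.4385, 0.2198, 0.7992, 0.3474)

ω×(Iω) gyroscopic = (-0.0220, -0.0030, -0.1815)
α = I⁻¹(τ − ω×Iω) = (0.0750, 1.2600, 0.9433)
ω + α·dt = (-1.4985, -1.0748, 0.2189)
q⊗(0,ω) = (1.1544894, -0.1080747, -1.0192307, 1.0567134)
updated quaternion q' = (0.4385, 0.2198, 0.7992, 0.3474)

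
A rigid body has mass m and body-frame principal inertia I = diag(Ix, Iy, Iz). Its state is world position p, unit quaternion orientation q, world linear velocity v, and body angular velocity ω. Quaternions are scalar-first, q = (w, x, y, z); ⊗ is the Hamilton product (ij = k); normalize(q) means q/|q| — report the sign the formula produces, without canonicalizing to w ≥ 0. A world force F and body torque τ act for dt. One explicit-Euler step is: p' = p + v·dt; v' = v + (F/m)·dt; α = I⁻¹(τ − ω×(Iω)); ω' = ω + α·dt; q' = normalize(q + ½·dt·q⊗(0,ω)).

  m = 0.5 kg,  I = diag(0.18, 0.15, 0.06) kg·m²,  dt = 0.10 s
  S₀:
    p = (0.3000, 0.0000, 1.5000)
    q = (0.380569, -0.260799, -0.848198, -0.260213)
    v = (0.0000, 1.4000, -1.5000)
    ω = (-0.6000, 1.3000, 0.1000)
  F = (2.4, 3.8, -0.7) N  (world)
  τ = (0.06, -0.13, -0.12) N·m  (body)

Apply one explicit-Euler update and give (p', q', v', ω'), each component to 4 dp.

a = F/m = (4.8000, 7.6000, -1.4000)
p + v·dt = (0.3000, 0.1400, 1.3500)
v' = v + a·dt = (0.4800, 2.1600, -1.6400)
angular accel α = (0.3983, -0.8187, -2.3900)
ω + α·dt = (-0.5602, 1.2181, -0.1390)
2q̇ = q⊗(0,ω) = (0.9721993, 0.0251157, 0.6769474, -0.8099006)
updated quaternion q' = (0.4281, -0.2589, -0.8123, -0.2999)

p' = (0.3000, 0.1400, 1.3500)
q' = (0.4281, -0.2589, -0.8123, -0.2999)
v' = (0.4800, 2.1600, -1.6400)
ω' = (-0.5602, 1.2181, -0.1390)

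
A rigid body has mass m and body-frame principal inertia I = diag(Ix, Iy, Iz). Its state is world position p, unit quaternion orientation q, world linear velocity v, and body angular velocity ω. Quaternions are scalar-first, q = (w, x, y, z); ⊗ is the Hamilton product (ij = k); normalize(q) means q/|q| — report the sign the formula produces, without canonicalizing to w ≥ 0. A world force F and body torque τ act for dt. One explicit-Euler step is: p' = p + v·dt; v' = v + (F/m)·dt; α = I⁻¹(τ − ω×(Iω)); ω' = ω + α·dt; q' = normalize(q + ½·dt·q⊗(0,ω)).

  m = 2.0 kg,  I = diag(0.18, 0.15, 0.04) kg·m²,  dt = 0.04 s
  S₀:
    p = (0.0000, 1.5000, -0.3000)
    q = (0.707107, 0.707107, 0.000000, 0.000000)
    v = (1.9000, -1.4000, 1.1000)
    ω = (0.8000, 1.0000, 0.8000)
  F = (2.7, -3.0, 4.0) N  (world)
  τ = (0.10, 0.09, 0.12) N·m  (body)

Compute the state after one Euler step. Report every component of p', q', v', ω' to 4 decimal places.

(τ − ω×Iω)/I = (1.0444, 0.0027, 3.6000)
ω + α·dt = (0.8418, 1.0001, 0.9440)
q⊗(0,ω) = (-0.5656856, 0.5656856, 0.1414214, 1.2727926)
q + ½dt·q⊗(0,ω), renormalized = (0.6955, 0.7181, 0.0028, 0.0254)
a = (1.3500, -1.5000, 2.0000)
p' = p + v·dt = (0.0760, 1.4440, -0.2560)
v + (F/m)dt = (1.9540, -1.4600, 1.1800)

p' = (0.0760, 1.4440, -0.2560)
q' = (0.6955, 0.7181, 0.0028, 0.0254)
v' = (1.9540, -1.4600, 1.1800)
ω' = (0.8418, 1.0001, 0.9440)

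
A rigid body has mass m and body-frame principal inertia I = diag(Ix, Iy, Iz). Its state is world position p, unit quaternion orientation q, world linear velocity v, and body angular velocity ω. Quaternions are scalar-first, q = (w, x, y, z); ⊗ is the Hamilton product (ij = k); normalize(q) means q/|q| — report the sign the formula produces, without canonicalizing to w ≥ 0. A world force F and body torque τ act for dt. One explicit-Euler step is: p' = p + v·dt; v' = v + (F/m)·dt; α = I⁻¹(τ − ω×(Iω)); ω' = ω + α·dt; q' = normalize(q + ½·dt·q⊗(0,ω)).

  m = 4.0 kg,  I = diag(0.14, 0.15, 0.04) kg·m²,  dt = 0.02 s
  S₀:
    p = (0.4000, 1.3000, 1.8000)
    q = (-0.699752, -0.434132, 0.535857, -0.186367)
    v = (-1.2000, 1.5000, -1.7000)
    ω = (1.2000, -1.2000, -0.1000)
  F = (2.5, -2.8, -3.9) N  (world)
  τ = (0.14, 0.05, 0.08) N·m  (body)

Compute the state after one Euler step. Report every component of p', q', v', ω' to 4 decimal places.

p' = (0.3760, 1.3300, 1.7660)
q' = (-0.6882, -0.4452, 0.5415, -0.1869)
v' = (-1.1875, 1.4860, -1.7195)
ω' = (1.2219, -1.1917, -0.0528)

ω×(Iω) gyroscopic = (-0.0132, -0.0120, -0.0144)
angular accel α = (1.0943, 0.4133, 2.3600)
ω' = ω + α·dt = (1.2219, -1.1917, -0.0528)
Hamilton product q⊗(0,ω) = (1.1453501, -1.1169285, 0.5726488, -0.0520948)
q' = normalize(q + ½dt·q⊗(0,ω)) = (-0.6882, -0.4452, 0.5415, -0.1869)
new position p' = (0.3760, 1.3300, 1.7660)
v + (F/m)dt = (-1.1875, 1.4860, -1.7195)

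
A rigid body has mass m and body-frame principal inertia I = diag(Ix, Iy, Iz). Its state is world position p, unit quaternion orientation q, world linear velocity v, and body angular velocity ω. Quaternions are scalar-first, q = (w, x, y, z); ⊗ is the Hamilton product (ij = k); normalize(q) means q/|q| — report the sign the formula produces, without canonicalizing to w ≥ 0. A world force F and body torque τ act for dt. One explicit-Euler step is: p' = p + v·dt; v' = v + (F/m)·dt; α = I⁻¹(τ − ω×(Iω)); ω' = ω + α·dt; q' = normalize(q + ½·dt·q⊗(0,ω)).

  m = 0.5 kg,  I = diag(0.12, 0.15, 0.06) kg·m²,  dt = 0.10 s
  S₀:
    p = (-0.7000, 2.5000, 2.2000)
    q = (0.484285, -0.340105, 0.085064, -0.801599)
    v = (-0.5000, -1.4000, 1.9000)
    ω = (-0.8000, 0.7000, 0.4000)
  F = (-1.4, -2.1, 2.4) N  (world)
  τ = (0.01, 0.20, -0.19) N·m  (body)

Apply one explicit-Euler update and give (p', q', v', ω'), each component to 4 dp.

α = I⁻¹(τ − ω×Iω) = (0.2933, 1.4613, -2.8867)
ω' = ω + α·dt = (-0.7707, 0.8461, 0.1113)
q⊗(0,ω) = (-0.0109892, 0.2077169, 1.1163207, 0.0236917)
q + ½dt·q⊗(0,ω), renormalized = (0.4830, -0.3292, 0.1407, -0.7991)
linear accel F/m = (-2.8000, -4.2000, 4.8000)
new position p' = (-0.7500, 2.3600, 2.3900)
v' = v + a·dt = (-0.7800, -1.8200, 2.3800)

p' = (-0.7500, 2.3600, 2.3900)
q' = (0.4830, -0.3292, 0.1407, -0.7991)
v' = (-0.7800, -1.8200, 2.3800)
ω' = (-0.7707, 0.8461, 0.1113)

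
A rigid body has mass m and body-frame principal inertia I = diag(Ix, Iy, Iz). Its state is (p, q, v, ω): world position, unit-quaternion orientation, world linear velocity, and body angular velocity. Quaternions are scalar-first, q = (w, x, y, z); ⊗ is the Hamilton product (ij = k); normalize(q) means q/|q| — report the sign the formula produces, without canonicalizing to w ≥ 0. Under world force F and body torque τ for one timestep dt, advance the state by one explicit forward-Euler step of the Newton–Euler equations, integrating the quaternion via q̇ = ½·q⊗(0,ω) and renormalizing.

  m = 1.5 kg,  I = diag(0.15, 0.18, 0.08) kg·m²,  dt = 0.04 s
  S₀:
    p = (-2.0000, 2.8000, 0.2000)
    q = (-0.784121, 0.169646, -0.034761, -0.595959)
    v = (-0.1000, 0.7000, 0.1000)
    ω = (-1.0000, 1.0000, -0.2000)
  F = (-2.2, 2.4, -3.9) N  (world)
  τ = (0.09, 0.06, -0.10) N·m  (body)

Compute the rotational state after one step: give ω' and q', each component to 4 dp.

(τ − ω×Iω)/I = (0.4667, 0.2556, -0.8750)
new body rate ω' = (-0.9813, 1.0102, -0.2350)
Hamilton product q⊗(0,ω) = (0.0852152, 1.3870322, -0.1542328, 0.2917092)
q + ½dt·q⊗(0,ω), renormalized = (-0.7821, 0.1973, -0.0378, -0.5899)

ω' = (-0.9813, 1.0102, -0.2350)
q' = (-0.7821, 0.1973, -0.0378, -0.5899)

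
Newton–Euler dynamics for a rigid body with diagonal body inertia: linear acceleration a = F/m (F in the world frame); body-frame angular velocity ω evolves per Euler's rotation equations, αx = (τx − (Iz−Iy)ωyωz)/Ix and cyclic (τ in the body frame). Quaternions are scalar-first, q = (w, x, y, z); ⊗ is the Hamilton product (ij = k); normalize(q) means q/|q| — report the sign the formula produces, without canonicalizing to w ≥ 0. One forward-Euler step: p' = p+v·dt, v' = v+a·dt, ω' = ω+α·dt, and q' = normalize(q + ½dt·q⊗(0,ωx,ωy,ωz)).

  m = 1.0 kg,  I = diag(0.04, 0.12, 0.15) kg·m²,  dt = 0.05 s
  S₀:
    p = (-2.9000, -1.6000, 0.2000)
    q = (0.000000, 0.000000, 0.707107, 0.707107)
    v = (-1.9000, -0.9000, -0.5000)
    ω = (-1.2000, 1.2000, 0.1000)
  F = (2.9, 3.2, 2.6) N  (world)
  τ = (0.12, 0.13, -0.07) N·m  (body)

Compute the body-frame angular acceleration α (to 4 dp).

precession coupling ω×(Iω) = (0.0036, 0.0132, -0.1152)
angular accel α = (2.9100, 0.9733, 0.3013)

α = (2.9100, 0.9733, 0.3013)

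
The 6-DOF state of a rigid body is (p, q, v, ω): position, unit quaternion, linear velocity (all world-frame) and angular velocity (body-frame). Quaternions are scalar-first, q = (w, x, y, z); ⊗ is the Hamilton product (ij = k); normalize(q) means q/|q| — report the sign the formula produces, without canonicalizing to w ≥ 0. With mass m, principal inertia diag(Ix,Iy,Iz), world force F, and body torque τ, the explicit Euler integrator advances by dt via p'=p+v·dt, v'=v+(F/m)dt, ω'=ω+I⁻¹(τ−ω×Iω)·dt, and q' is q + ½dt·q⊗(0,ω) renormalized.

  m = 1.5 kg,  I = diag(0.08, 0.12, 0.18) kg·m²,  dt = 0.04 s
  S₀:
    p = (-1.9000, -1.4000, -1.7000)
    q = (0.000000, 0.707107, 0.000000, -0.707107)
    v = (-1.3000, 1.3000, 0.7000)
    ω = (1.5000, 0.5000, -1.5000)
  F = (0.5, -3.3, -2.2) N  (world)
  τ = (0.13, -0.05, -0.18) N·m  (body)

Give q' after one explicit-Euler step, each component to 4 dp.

q' = (-0.0424, 0.7135, 0.0000, -0.6994)

q⊗(0,ω) = (-2.1213210, 0.3535535, 0.0000000, 0.3535535)
updated quaternion q' = (-0.0424, 0.7135, 0.0000, -0.6994)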